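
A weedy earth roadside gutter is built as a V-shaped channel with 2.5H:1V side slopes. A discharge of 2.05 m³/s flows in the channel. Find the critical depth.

y_c = 0.672 m

At critical depth, Q² T / (g A³) = 1, i.e. A³/T = Q²/g = 2.05²/9.81 = 0.4284.
Try y = 0.832 m: A³/T = 1.246 — high.
Try y = 0.532 m: A³/T = 0.1332 — low.
Try y = 0.672 m: A³/T = 0.4282 — matches.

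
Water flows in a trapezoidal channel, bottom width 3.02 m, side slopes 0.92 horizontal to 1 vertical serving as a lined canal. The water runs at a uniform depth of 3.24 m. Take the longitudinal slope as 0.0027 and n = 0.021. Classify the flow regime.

subcritical

With bottom width b = 3.02 m and side slope z = 0.92: A = (b + zy)y = (3.02 + 0.92×3.24)×3.24 = 19.44 m²; P = b + 2y√(1+z²) = 3.02 + 2×3.24×1.359 = 11.83 m.
Hydraulic radius R = A/P = 19.44/11.83 = 1.644 m.
V = (1/n) R^(2/3) √S = (1/0.021) × 1.644^(2/3) × √0.0027 = 3.447 m/s. Hydraulic depth D_h = A/T = 19.44/8.982 = 2.165 m.
Froude number Fr = V/√(g·D_h) = 3.447/√(9.81×2.165) = 0.748, which is less than 1, so the flow is subcritical.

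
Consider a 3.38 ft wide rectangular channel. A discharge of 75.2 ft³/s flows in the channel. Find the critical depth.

For a rectangular channel, critical depth y_c = (q²/g)^(1/3) where q = Q/b = 75.2/3.38 = 22.25 ft²/s.
So y_c = (22.25²/32.2)^(1/3) = 2.49 ft.

y_c = 2.49 ft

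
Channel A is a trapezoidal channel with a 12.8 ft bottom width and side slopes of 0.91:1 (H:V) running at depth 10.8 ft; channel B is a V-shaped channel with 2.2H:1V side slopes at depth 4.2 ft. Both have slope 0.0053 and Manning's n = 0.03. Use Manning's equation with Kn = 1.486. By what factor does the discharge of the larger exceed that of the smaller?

13.2

Channel A: With bottom width b = 12.8 ft and side slope z = 0.91: A = (b + zy)y = (12.8 + 0.91×10.8)×10.8 = 244.4 ft²; P = b + 2y√(1+z²) = 12.8 + 2×10.8×1.352 = 42 ft. Hydraulic radius R = A/P = 244.4/42 = 5.818 ft. Q_A = (1.486/0.03)·244.4·5.818^(2/3)·√0.0053 = 2851 ft³/s.
Channel B: For a triangular section with side slope z = 2.2: A = zy² = 2.2×4.2² = 38.81 ft²; P = 2y√(1+z²) = 2×4.2×2.417 = 20.3 ft. Hydraulic radius R = A/P = 38.81/20.3 = 1.912 ft. Q_B = (1.486/0.03)·38.81·1.912^(2/3)·√0.0053 = 215.6 ft³/s.
The larger discharge is 2851 ft³/s and the smaller is 215.6 ft³/s; the ratio is 13.2.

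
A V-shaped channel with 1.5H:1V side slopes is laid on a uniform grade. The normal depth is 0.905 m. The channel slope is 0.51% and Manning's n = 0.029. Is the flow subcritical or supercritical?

For a triangular section with side slope z = 1.5: A = zy² = 1.5×0.905² = 1.229 m²; P = 2y√(1+z²) = 2×0.905×1.803 = 3.263 m.
Hydraulic radius R = A/P = 1.229/3.263 = 0.3765 m.
V = (1/n) R^(2/3) √S = (1/0.029) × 0.3765^(2/3) × √0.0051 = 1.284 m/s. Hydraulic depth D_h = A/T = 1.229/2.715 = 0.4525 m.
Froude number Fr = V/√(g·D_h) = 1.284/√(9.81×0.4525) = 0.609, which is less than 1, so the flow is subcritical.

subcritical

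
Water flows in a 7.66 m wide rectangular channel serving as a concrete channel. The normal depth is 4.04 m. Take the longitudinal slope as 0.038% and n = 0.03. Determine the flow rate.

Flow area A = b·y = 7.66 × 4.04 = 30.95 m². Wetted perimeter P = b + 2y = 7.66 + 2×4.04 = 15.74 m.
Hydraulic radius R = A/P = 30.95/15.74 = 1.966 m.
Manning's equation: Q = (1/n) A R^(2/3) S^(1/2) = (1/0.03) × 30.95 × 1.966^(2/3) × 0.00038^(1/2) = 31.6 m³/s.

Q = 31.6 m³/s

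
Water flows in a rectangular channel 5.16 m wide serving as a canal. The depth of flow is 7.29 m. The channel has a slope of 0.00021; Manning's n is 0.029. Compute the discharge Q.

Flow area A = b·y = 5.16 × 7.29 = 37.62 m². Wetted perimeter P = b + 2y = 5.16 + 2×7.29 = 19.74 m.
Hydraulic radius R = A/P = 37.62/19.74 = 1.906 m.
Manning's equation: Q = (1/n) A R^(2/3) S^(1/2) = (1/0.029) × 37.62 × 1.906^(2/3) × 0.00021^(1/2) = 28.9 m³/s.

Q = 28.9 m³/s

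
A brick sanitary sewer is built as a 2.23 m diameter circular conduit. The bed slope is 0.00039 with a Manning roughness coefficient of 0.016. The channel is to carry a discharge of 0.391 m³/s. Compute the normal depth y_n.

Manning's equation rearranged: A R^(2/3) = nQ / (1·√S) = 0.016 × 0.391 / (√0.00039) = 0.3168.
Trying y = 0.41 m: A R^(2/3) = 0.1953 — short.
Trying y = 0.633 m: A R^(2/3) = 0.4653 — over.
Trying y = 0.521 m: A R^(2/3) = 0.3167 — ≈ 0.3168.

y_n = 0.521 m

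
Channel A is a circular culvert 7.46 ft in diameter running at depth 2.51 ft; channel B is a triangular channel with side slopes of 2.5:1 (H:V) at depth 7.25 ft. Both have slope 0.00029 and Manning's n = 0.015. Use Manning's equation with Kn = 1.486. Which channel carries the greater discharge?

channel B

Channel A: For a circular section of diameter D = 7.46 ft at depth y = 2.51 ft, the central angle is θ = 2 arccos(1 − 2y/D) = 2.475 rad. Then A = (D²/8)(θ − sin θ) = 12.92 ft² and P = Dθ/2 = 9.232 ft. Hydraulic radius R = A/P = 12.92/9.232 = 1.399 ft. Q_A = (1.486/0.015)·12.92·1.399^(2/3)·√0.00029 = 27.26 ft³/s.
Channel B: For a triangular section with side slope z = 2.5: A = zy² = 2.5×7.25² = 131.4 ft²; P = 2y√(1+z²) = 2×7.25×2.693 = 39.04 ft. Hydraulic radius R = A/P = 131.4/39.04 = 3.366 ft. Q_B = (1.486/0.015)·131.4·3.366^(2/3)·√0.00029 = 497.9 ft³/s.
Q_A = 27.26 ft³/s vs Q_B = 497.9 ft³/s, so channel B carries more.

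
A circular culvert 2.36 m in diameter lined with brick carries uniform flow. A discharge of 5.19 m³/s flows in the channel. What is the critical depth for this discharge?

y_c = 1.04 m

At critical depth, Q² T / (g A³) = 1, i.e. A³/T = Q²/g = 5.19²/9.81 = 2.746.
Trying y = 1.27 m: A³/T = 5.87 — over.
Trying y = 0.771 m: A³/T = 0.8647 — short.
Trying y = 1.04 m: A³/T = 2.735 — matches.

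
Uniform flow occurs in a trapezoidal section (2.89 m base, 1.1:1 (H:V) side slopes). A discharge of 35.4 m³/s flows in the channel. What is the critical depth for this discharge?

y_c = 1.93 m

At critical depth, Q² T / (g A³) = 1, i.e. A³/T = Q²/g = 35.4²/9.81 = 127.7.
At y = 1.7 m: A³/T = 79.92 — too small.
At y = 2.21 m: A³/T = 209.8 — too large.
At y = 1.93 m: A³/T = 126.9 — close enough.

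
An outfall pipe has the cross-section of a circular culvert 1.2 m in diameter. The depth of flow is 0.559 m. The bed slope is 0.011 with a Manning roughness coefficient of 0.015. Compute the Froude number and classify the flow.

supercritical

For a circular section of diameter D = 1.2 m at depth y = 0.559 m, the central angle is θ = 2 arccos(1 − 2y/D) = 3.005 rad. Then A = (D²/8)(θ − sin θ) = 0.5163 m² and P = Dθ/2 = 1.803 m.
Hydraulic radius R = A/P = 0.5163/1.803 = 0.2864 m.
V = (1/n) R^(2/3) √S = (1/0.015) × 0.2864^(2/3) × √0.011 = 3.038 m/s. Hydraulic depth D_h = A/T = 0.5163/1.197 = 0.4313 m.
Froude number Fr = V/√(g·D_h) = 3.038/√(9.81×0.4313) = 1.48, which is greater than 1, so the flow is supercritical.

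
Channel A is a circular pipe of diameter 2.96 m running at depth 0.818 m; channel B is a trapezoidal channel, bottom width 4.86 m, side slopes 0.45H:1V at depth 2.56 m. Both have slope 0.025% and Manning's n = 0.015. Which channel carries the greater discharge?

channel B

Channel A: For a circular section of diameter D = 2.96 m at depth y = 0.818 m, the central angle is θ = 2 arccos(1 − 2y/D) = 2.214 rad. Then A = (D²/8)(θ − sin θ) = 1.549 m² and P = Dθ/2 = 3.277 m. Hydraulic radius R = A/P = 1.549/3.277 = 0.4726 m. Q_A = (1/0.015)·1.549·0.4726^(2/3)·√0.00025 = 0.9904 m³/s.
Channel B: With bottom width b = 4.86 m and side slope z = 0.45: A = (b + zy)y = (4.86 + 0.45×2.56)×2.56 = 15.39 m²; P = b + 2y√(1+z²) = 4.86 + 2×2.56×1.097 = 10.47 m. Hydraulic radius R = A/P = 15.39/10.47 = 1.469 m. Q_B = (1/0.015)·15.39·1.469^(2/3)·√0.00025 = 20.97 m³/s.
Q_A = 0.9904 m³/s vs Q_B = 20.97 m³/s, so channel B carries more.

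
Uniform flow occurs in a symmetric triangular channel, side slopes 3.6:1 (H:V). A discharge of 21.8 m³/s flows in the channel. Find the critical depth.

At critical depth, Q² T / (g A³) = 1, i.e. A³/T = Q²/g = 21.8²/9.81 = 48.44.
Try y = 1.71 m: A³/T = 94.74 — over.
Try y = 1.11 m: A³/T = 10.92 — short.
Try y = 1.5 m: A³/T = 49.21 — matches.

y_c = 1.5 m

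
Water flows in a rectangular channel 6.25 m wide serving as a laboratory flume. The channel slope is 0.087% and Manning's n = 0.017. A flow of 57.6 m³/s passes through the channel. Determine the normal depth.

y_n = 3.73 m

Manning's equation rearranged: A R^(2/3) = nQ / (1·√S) = 0.017 × 57.6 / (√0.00087) = 33.2.
Trying y = 2.9 m: A R^(2/3) = 23.79 — short.
Trying y = 4.51 m: A R^(2/3) = 42.42 — over.
Trying y = 3.73 m: A R^(2/3) = 33.21 — ≈ 33.2.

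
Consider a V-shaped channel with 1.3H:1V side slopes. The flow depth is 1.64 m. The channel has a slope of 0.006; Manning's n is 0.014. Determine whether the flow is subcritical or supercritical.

supercritical

For a triangular section with side slope z = 1.3: A = zy² = 1.3×1.64² = 3.496 m²; P = 2y√(1+z²) = 2×1.64×1.64 = 5.38 m.
Hydraulic radius R = A/P = 3.496/5.38 = 0.65 m.
V = (1/n) R^(2/3) √S = (1/0.014) × 0.65^(2/3) × √0.006 = 4.151 m/s. Hydraulic depth D_h = A/T = 3.496/4.264 = 0.82 m.
Froude number Fr = V/√(g·D_h) = 4.151/√(9.81×0.82) = 1.46, which is greater than 1, so the flow is supercritical.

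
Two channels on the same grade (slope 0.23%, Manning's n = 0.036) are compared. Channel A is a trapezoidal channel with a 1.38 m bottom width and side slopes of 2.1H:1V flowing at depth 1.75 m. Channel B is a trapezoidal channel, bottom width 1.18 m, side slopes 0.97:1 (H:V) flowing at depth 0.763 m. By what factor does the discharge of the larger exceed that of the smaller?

9.89

Channel A: With bottom width b = 1.38 m and side slope z = 2.1: A = (b + zy)y = (1.38 + 2.1×1.75)×1.75 = 8.846 m²; P = b + 2y√(1+z²) = 1.38 + 2×1.75×2.326 = 9.521 m. Hydraulic radius R = A/P = 8.846/9.521 = 0.9292 m. Q_A = (1/0.036)·8.846·0.9292^(2/3)·√0.0023 = 11.22 m³/s.
Channel B: With bottom width b = 1.18 m and side slope z = 0.97: A = (b + zy)y = (1.18 + 0.97×0.763)×0.763 = 1.465 m²; P = b + 2y√(1+z²) = 1.18 + 2×0.763×1.393 = 3.306 m. Hydraulic radius R = A/P = 1.465/3.306 = 0.4432 m. Q_B = (1/0.036)·1.465·0.4432^(2/3)·√0.0023 = 1.134 m³/s.
The larger discharge is 11.22 m³/s and the smaller is 1.134 m³/s; the ratio is 9.89.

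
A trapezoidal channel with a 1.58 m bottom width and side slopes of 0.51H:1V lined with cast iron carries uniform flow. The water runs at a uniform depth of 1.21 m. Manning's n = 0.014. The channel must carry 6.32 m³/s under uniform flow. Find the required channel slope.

S = 0.0021

With bottom width b = 1.58 m and side slope z = 0.51: A = (b + zy)y = (1.58 + 0.51×1.21)×1.21 = 2.658 m²; P = b + 2y√(1+z²) = 1.58 + 2×1.21×1.123 = 4.297 m.
Hydraulic radius R = A/P = 2.658/4.297 = 0.6188 m.
From Manning's equation, S = [nQ / (1 A R^(2/3))]² = [0.014 × 6.32 / (1 × 2.658 × 0.6188^(2/3))]² = 0.0021.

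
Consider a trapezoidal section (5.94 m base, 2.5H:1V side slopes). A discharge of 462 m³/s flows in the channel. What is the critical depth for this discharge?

At critical depth, Q² T / (g A³) = 1, i.e. A³/T = Q²/g = 462²/9.81 = 21760.
Trying y = 5.59 m: A³/T = 40710 — too large.
Trying y = 4.14 m: A³/T = 11510 — too small.
Trying y = 4.82 m: A³/T = 21700 — close enough.

y_c = 4.82 m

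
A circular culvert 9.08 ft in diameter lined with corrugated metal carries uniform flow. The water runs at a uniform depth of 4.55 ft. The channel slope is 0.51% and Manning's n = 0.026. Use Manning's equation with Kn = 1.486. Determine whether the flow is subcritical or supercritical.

subcritical

For a circular section of diameter D = 9.08 ft at depth y = 4.55 ft, the central angle is θ = 2 arccos(1 − 2y/D) = 3.146 rad. Then A = (D²/8)(θ − sin θ) = 32.47 ft² and P = Dθ/2 = 14.28 ft.
Hydraulic radius R = A/P = 32.47/14.28 = 2.273 ft.
V = (1.486/n) R^(2/3) √S = (1.486/0.026) × 2.273^(2/3) × √0.0051 = 7.056 ft/s. Hydraulic depth D_h = A/T = 32.47/9.08 = 3.576 ft.
Froude number Fr = V/√(g·D_h) = 7.056/√(32.2×3.576) = 0.658, which is less than 1, so the flow is subcritical.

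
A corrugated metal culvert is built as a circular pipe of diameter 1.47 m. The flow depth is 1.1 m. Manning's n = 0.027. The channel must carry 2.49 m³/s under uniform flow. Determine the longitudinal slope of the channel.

S = 0.00721

For a circular section of diameter D = 1.47 m at depth y = 1.1 m, the central angle is θ = 2 arccos(1 − 2y/D) = 4.181 rad. Then A = (D²/8)(θ − sin θ) = 1.362 m² and P = Dθ/2 = 3.073 m.
Hydraulic radius R = A/P = 1.362/3.073 = 0.4433 m.
From Manning's equation, S = [nQ / (1 A R^(2/3))]² = [0.027 × 2.49 / (1 × 1.362 × 0.4433^(2/3))]² = 0.00721.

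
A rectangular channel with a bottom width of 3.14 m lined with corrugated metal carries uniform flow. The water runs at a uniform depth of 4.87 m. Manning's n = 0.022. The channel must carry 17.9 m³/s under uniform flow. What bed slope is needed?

Flow area A = b·y = 3.14 × 4.87 = 15.29 m². Wetted perimeter P = b + 2y = 3.14 + 2×4.87 = 12.88 m.
Hydraulic radius R = A/P = 15.29/12.88 = 1.187 m.
From Manning's equation, S = [nQ / (1 A R^(2/3))]² = [0.022 × 17.9 / (1 × 15.29 × 1.187^(2/3))]² = 0.000528.

S = 0.000528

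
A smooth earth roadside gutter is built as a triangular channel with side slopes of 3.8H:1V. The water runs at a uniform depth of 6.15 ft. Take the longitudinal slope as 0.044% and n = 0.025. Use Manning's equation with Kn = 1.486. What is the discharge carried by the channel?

For a triangular section with side slope z = 3.8: A = zy² = 3.8×6.15² = 143.7 ft²; P = 2y√(1+z²) = 2×6.15×3.929 = 48.33 ft.
Hydraulic radius R = A/P = 143.7/48.33 = 2.974 ft.
Manning's equation: Q = (1.486/n) A R^(2/3) S^(1/2) = (1.486/0.025) × 143.7 × 2.974^(2/3) × 0.00044^(1/2) = 371 ft³/s.

Q = 371 ft³/s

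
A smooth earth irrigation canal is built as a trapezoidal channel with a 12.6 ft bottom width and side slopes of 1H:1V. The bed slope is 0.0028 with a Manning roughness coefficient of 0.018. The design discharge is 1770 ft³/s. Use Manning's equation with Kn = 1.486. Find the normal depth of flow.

Manning's equation rearranged: A R^(2/3) = nQ / (1.486·√S) = 0.018 × 1770 / (1.486 × √0.0028) = 405.2.
Try y = 5.13 ft: A R^(2/3) = 203.8 — too small.
Try y = 9.49 ft: A R^(2/3) = 638.5 — too large.
Try y = 7.47 ft: A R^(2/3) = 405.3 — matches.

y_n = 7.47 ft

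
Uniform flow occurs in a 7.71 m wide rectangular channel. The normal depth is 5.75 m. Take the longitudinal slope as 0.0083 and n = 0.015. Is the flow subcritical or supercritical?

supercritical

Flow area A = b·y = 7.71 × 5.75 = 44.33 m². Wetted perimeter P = b + 2y = 7.71 + 2×5.75 = 19.21 m.
Hydraulic radius R = A/P = 44.33/19.21 = 2.308 m.
V = (1/n) R^(2/3) √S = (1/0.015) × 2.308^(2/3) × √0.0083 = 10.61 m/s. Hydraulic depth D_h = A/T = 44.33/7.71 = 5.75 m.
Froude number Fr = V/√(g·D_h) = 10.61/√(9.81×5.75) = 1.41, which is greater than 1, so the flow is supercritical.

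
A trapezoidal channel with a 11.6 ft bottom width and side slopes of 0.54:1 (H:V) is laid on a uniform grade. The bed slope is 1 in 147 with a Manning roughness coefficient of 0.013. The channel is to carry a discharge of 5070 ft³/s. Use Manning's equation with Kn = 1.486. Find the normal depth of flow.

Manning's equation rearranged: A R^(2/3) = nQ / (1.486·√S) = 0.013 × 5070 / (1.486 × √0.006803) = 537.8.
Trying y = 12.4 ft: A R^(2/3) = 724.1 — too large.
Trying y = 7.83 ft: A R^(2/3) = 323.4 — too small.
Trying y = 10.5 ft: A R^(2/3) = 538.2 — ≈ 537.8.

y_n = 10.5 ft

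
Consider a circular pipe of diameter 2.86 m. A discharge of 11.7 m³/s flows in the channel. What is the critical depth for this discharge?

y_c = 1.5 m

At critical depth, Q² T / (g A³) = 1, i.e. A³/T = Q²/g = 11.7²/9.81 = 13.95.
Trying y = 1.2 m: A³/T = 5.924 — too small.
Trying y = 1.89 m: A³/T = 33.76 — too large.
Trying y = 1.5 m: A³/T = 13.91 — matches.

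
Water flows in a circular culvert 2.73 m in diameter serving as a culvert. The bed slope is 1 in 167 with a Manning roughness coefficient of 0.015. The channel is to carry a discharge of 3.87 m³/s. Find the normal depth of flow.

y_n = 0.751 m

Manning's equation rearranged: A R^(2/3) = nQ / (1·√S) = 0.015 × 3.87 / (√0.005988) = 0.7502.
At y = 0.595 m: A R^(2/3) = 0.4726 — too small.
At y = 0.934 m: A R^(2/3) = 1.143 — too large.
At y = 0.751 m: A R^(2/3) = 0.7505 — matches.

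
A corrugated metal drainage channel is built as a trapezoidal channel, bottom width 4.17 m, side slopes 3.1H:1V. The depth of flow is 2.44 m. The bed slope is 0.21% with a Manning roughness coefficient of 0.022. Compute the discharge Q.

With bottom width b = 4.17 m and side slope z = 3.1: A = (b + zy)y = (4.17 + 3.1×2.44)×2.44 = 28.63 m²; P = b + 2y√(1+z²) = 4.17 + 2×2.44×3.257 = 20.07 m.
Hydraulic radius R = A/P = 28.63/20.07 = 1.427 m.
Manning's equation: Q = (1/n) A R^(2/3) S^(1/2) = (1/0.022) × 28.63 × 1.427^(2/3) × 0.0021^(1/2) = 75.6 m³/s.

Q = 75.6 m³/s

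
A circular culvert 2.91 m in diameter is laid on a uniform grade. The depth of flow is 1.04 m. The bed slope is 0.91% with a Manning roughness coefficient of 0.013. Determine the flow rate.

Q = 10.8 m³/s

For a circular section of diameter D = 2.91 m at depth y = 1.04 m, the central angle is θ = 2 arccos(1 − 2y/D) = 2.563 rad. Then A = (D²/8)(θ − sin θ) = 2.134 m² and P = Dθ/2 = 3.729 m.
Hydraulic radius R = A/P = 2.134/3.729 = 0.5723 m.
Manning's equation: Q = (1/n) A R^(2/3) S^(1/2) = (1/0.013) × 2.134 × 0.5723^(2/3) × 0.0091^(1/2) = 10.8 m³/s.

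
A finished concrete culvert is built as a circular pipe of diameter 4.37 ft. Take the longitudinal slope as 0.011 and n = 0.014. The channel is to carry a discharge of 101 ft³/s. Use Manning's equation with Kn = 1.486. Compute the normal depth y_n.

Manning's equation rearranged: A R^(2/3) = nQ / (1.486·√S) = 0.014 × 101 / (1.486 × √0.011) = 9.073.
Try y = 1.92 ft: A R^(2/3) = 6.352 — short.
Try y = 2.95 ft: A R^(2/3) = 12.69 — over.
Try y = 2.36 ft: A R^(2/3) = 9.046 — close enough.

y_n = 2.36 ft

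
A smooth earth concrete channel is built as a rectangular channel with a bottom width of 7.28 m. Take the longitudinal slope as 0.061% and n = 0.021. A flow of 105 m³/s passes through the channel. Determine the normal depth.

y_n = 6.88 m

Manning's equation rearranged: A R^(2/3) = nQ / (1·√S) = 0.021 × 105 / (√0.00061) = 89.28.
Try y = 8.5 m: A R^(2/3) = 115.5 — over.
Try y = 5.07 m: A R^(2/3) = 60.89 — short.
Try y = 6.88 m: A R^(2/3) = 89.3 — close enough.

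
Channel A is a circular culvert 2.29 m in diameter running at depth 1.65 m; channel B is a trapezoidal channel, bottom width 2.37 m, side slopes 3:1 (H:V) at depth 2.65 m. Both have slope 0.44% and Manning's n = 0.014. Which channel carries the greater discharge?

Channel A: For a circular section of diameter D = 2.29 m at depth y = 1.65 m, the central angle is θ = 2 arccos(1 − 2y/D) = 4.055 rad. Then A = (D²/8)(θ − sin θ) = 3.177 m² and P = Dθ/2 = 4.643 m. Hydraulic radius R = A/P = 3.177/4.643 = 0.6843 m. Q_A = (1/0.014)·3.177·0.6843^(2/3)·√0.0044 = 11.69 m³/s.
Channel B: With bottom width b = 2.37 m and side slope z = 3: A = (b + zy)y = (2.37 + 3×2.65)×2.65 = 27.35 m²; P = b + 2y√(1+z²) = 2.37 + 2×2.65×3.162 = 19.13 m. Hydraulic radius R = A/P = 27.35/19.13 = 1.43 m. Q_B = (1/0.014)·27.35·1.43^(2/3)·√0.0044 = 164.4 m³/s.
Q_A = 11.69 m³/s vs Q_B = 164.4 m³/s, so channel B carries more.

channel B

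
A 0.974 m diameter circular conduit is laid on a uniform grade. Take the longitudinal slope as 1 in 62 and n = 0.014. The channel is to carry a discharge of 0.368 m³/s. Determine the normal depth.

y_n = 0.246 m

Manning's equation rearranged: A R^(2/3) = nQ / (1·√S) = 0.014 × 0.368 / (√0.01613) = 0.04057.
Try y = 0.2 m: A R^(2/3) = 0.02684 — too small.
Try y = 0.309 m: A R^(2/3) = 0.06337 — too large.
Try y = 0.246 m: A R^(2/3) = 0.04061 — ≈ 0.04057.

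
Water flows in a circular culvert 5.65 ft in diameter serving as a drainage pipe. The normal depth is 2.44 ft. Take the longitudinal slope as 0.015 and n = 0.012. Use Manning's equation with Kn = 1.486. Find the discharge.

Q = 185 ft³/s

For a circular section of diameter D = 5.65 ft at depth y = 2.44 ft, the central angle is θ = 2 arccos(1 − 2y/D) = 2.868 rad. Then A = (D²/8)(θ − sin θ) = 10.37 ft² and P = Dθ/2 = 8.103 ft.
Hydraulic radius R = A/P = 10.37/8.103 = 1.28 ft.
Manning's equation: Q = (1.486/n) A R^(2/3) S^(1/2) = (1.486/0.012) × 10.37 × 1.28^(2/3) × 0.015^(1/2) = 185 ft³/s.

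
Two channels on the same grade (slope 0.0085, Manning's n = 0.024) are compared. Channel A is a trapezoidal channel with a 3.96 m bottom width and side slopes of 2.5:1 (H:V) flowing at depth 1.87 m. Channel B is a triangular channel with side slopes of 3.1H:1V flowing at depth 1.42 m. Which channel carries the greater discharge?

channel A

Channel A: With bottom width b = 3.96 m and side slope z = 2.5: A = (b + zy)y = (3.96 + 2.5×1.87)×1.87 = 16.15 m²; P = b + 2y√(1+z²) = 3.96 + 2×1.87×2.693 = 14.03 m. Hydraulic radius R = A/P = 16.15/14.03 = 1.151 m. Q_A = (1/0.024)·16.15·1.151^(2/3)·√0.0085 = 68.12 m³/s.
Channel B: For a triangular section with side slope z = 3.1: A = zy² = 3.1×1.42² = 6.251 m²; P = 2y√(1+z²) = 2×1.42×3.257 = 9.251 m. Hydraulic radius R = A/P = 6.251/9.251 = 0.6757 m. Q_B = (1/0.024)·6.251·0.6757^(2/3)·√0.0085 = 18.49 m³/s.
Q_A = 68.12 m³/s vs Q_B = 18.49 m³/s, so channel A carries more.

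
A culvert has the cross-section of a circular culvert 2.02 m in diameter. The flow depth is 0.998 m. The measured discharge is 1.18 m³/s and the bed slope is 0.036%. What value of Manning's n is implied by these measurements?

n = 0.016

For a circular section of diameter D = 2.02 m at depth y = 0.998 m, the central angle is θ = 2 arccos(1 − 2y/D) = 3.118 rad. Then A = (D²/8)(θ − sin θ) = 1.578 m² and P = Dθ/2 = 3.149 m.
Hydraulic radius R = A/P = 1.578/3.149 = 0.5012 m.
Rearranging Manning's equation: n = (1/Q) A R^(2/3) S^(1/2) = (1/1.18) × 1.578 × 0.5012^(2/3) × √0.00036 = 0.016.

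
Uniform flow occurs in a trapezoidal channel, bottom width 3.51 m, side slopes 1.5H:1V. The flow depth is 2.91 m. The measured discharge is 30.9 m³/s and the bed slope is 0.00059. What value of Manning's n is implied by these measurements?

n = 0.025

With bottom width b = 3.51 m and side slope z = 1.5: A = (b + zy)y = (3.51 + 1.5×2.91)×2.91 = 22.92 m²; P = b + 2y√(1+z²) = 3.51 + 2×2.91×1.803 = 14 m.
Hydraulic radius R = A/P = 22.92/14 = 1.637 m.
Rearranging Manning's equation: n = (1/Q) A R^(2/3) S^(1/2) = (1/30.9) × 22.92 × 1.637^(2/3) × √0.00059 = 0.025.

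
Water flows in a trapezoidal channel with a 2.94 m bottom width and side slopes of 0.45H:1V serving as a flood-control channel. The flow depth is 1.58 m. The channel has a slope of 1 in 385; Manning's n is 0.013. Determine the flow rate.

Q = 21.1 m³/s

With bottom width b = 2.94 m and side slope z = 0.45: A = (b + zy)y = (2.94 + 0.45×1.58)×1.58 = 5.769 m²; P = b + 2y√(1+z²) = 2.94 + 2×1.58×1.097 = 6.405 m.
Hydraulic radius R = A/P = 5.769/6.405 = 0.9006 m.
Manning's equation: Q = (1/n) A R^(2/3) S^(1/2) = (1/0.013) × 5.769 × 0.9006^(2/3) × 0.002597^(1/2) = 21.1 m³/s.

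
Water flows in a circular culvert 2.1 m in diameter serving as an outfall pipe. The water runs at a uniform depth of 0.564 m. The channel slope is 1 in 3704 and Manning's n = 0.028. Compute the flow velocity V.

V = 0.279 m/s

For a circular section of diameter D = 2.1 m at depth y = 0.564 m, the central angle is θ = 2 arccos(1 − 2y/D) = 2.179 rad. Then A = (D²/8)(θ − sin θ) = 0.7489 m² and P = Dθ/2 = 2.288 m.
Hydraulic radius R = A/P = 0.7489/2.288 = 0.3273 m.
From Manning's equation, V = (1/n) R^(2/3) S^(1/2) = (1/0.028) × 0.3273^(2/3) × 0.00027^(1/2) = 0.279 m/s.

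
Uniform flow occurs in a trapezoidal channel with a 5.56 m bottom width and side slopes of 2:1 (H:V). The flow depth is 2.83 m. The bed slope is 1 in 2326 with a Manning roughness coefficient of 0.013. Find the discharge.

With bottom width b = 5.56 m and side slope z = 2: A = (b + zy)y = (5.56 + 2×2.83)×2.83 = 31.75 m²; P = b + 2y√(1+z²) = 5.56 + 2×2.83×2.236 = 18.22 m.
Hydraulic radius R = A/P = 31.75/18.22 = 1.743 m.
Manning's equation: Q = (1/n) A R^(2/3) S^(1/2) = (1/0.013) × 31.75 × 1.743^(2/3) × 0.0004299^(1/2) = 73.4 m³/s.

Q = 73.4 m³/s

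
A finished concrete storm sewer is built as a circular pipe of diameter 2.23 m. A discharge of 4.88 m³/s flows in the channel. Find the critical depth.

At critical depth, Q² T / (g A³) = 1, i.e. A³/T = Q²/g = 4.88²/9.81 = 2.428.
At y = 0.758 m: A³/T = 0.7592 — low.
At y = 1.29 m: A³/T = 5.829 — high.
At y = 1.03 m: A³/T = 2.466 — close enough.

y_c = 1.03 m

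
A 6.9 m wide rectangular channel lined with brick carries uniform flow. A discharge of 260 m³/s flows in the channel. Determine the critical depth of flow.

For a rectangular channel, critical depth y_c = (q²/g)^(1/3) where q = Q/b = 260/6.9 = 37.68 m²/s.
So y_c = (37.68²/9.81)^(1/3) = 5.25 m.

y_c = 5.25 m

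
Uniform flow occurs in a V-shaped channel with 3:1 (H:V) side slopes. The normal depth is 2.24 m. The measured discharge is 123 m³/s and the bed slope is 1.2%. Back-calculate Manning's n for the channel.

For a triangular section with side slope z = 3: A = zy² = 3×2.24² = 15.05 m²; P = 2y√(1+z²) = 2×2.24×3.162 = 14.17 m.
Hydraulic radius R = A/P = 15.05/14.17 = 1.063 m.
Rearranging Manning's equation: n = (1/Q) A R^(2/3) S^(1/2) = (1/123) × 15.05 × 1.063^(2/3) × √0.012 = 0.014.

n = 0.014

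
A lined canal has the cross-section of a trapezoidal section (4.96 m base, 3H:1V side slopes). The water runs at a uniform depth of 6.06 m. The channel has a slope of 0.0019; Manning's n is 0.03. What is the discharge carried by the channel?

Q = 446 m³/s

With bottom width b = 4.96 m and side slope z = 3: A = (b + zy)y = (4.96 + 3×6.06)×6.06 = 140.2 m²; P = b + 2y√(1+z²) = 4.96 + 2×6.06×3.162 = 43.29 m.
Hydraulic radius R = A/P = 140.2/43.29 = 3.24 m.
Manning's equation: Q = (1/n) A R^(2/3) S^(1/2) = (1/0.03) × 140.2 × 3.24^(2/3) × 0.0019^(1/2) = 446 m³/s.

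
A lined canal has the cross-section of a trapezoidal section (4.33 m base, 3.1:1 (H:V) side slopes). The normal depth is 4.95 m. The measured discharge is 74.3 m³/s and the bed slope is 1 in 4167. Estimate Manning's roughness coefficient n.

n = 0.039

With bottom width b = 4.33 m and side slope z = 3.1: A = (b + zy)y = (4.33 + 3.1×4.95)×4.95 = 97.39 m²; P = b + 2y√(1+z²) = 4.33 + 2×4.95×3.257 = 36.58 m.
Hydraulic radius R = A/P = 97.39/36.58 = 2.663 m.
Rearranging Manning's equation: n = (1/Q) A R^(2/3) S^(1/2) = (1/74.3) × 97.39 × 2.663^(2/3) × √0.00024 = 0.039.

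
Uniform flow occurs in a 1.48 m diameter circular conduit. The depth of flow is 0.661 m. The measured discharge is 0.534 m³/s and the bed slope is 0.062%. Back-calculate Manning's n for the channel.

n = 0.017

For a circular section of diameter D = 1.48 m at depth y = 0.661 m, the central angle is θ = 2 arccos(1 − 2y/D) = 2.928 rad. Then A = (D²/8)(θ − sin θ) = 0.7435 m² and P = Dθ/2 = 2.166 m.
Hydraulic radius R = A/P = 0.7435/2.166 = 0.3432 m.
Rearranging Manning's equation: n = (1/Q) A R^(2/3) S^(1/2) = (1/0.534) × 0.7435 × 0.3432^(2/3) × √0.00062 = 0.017.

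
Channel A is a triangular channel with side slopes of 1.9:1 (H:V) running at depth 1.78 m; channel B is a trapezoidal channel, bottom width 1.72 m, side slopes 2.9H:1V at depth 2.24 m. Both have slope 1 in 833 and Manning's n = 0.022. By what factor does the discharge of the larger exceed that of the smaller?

Channel A: For a triangular section with side slope z = 1.9: A = zy² = 1.9×1.78² = 6.02 m²; P = 2y√(1+z²) = 2×1.78×2.147 = 7.644 m. Hydraulic radius R = A/P = 6.02/7.644 = 0.7876 m. Q_A = (1/0.022)·6.02·0.7876^(2/3)·√0.0012 = 8.086 m³/s.
Channel B: With bottom width b = 1.72 m and side slope z = 2.9: A = (b + zy)y = (1.72 + 2.9×2.24)×2.24 = 18.4 m²; P = b + 2y√(1+z²) = 1.72 + 2×2.24×3.068 = 15.46 m. Hydraulic radius R = A/P = 18.4/15.46 = 1.19 m. Q_B = (1/0.022)·18.4·1.19^(2/3)·√0.0012 = 32.55 m³/s.
The larger discharge is 32.55 m³/s and the smaller is 8.086 m³/s; the ratio is 4.03.

4.03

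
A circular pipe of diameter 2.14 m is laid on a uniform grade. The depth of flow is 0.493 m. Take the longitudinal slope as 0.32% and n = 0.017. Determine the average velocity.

For a circular section of diameter D = 2.14 m at depth y = 0.493 m, the central angle is θ = 2 arccos(1 − 2y/D) = 2.002 rad. Then A = (D²/8)(θ − sin θ) = 0.6264 m² and P = Dθ/2 = 2.143 m.
Hydraulic radius R = A/P = 0.6264/2.143 = 0.2923 m.
From Manning's equation, V = (1/n) R^(2/3) S^(1/2) = (1/0.017) × 0.2923^(2/3) × 0.0032^(1/2) = 1.47 m/s.

V = 1.47 m/s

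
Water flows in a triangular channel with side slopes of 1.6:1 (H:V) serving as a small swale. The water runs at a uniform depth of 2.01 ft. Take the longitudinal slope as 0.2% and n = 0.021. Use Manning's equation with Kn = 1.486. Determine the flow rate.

Q = 18.4 ft³/s

For a triangular section with side slope z = 1.6: A = zy² = 1.6×2.01² = 6.464 ft²; P = 2y√(1+z²) = 2×2.01×1.887 = 7.585 ft.
Hydraulic radius R = A/P = 6.464/7.585 = 0.8522 ft.
Manning's equation: Q = (1.486/n) A R^(2/3) S^(1/2) = (1.486/0.021) × 6.464 × 0.8522^(2/3) × 0.002^(1/2) = 18.4 ft³/s.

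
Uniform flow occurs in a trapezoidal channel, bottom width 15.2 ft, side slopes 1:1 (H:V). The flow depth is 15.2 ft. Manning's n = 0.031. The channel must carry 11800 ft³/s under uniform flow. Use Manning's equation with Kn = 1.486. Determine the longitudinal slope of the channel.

With bottom width b = 15.2 ft and side slope z = 1: A = (b + zy)y = (15.2 + 1×15.2)×15.2 = 462.1 ft²; P = b + 2y√(1+z²) = 15.2 + 2×15.2×1.414 = 58.19 ft.
Hydraulic radius R = A/P = 462.1/58.19 = 7.941 ft.
From Manning's equation, S = [nQ / (1.486 A R^(2/3))]² = [0.031 × 11800 / (1.486 × 462.1 × 7.941^(2/3))]² = 0.0179.

S = 0.0179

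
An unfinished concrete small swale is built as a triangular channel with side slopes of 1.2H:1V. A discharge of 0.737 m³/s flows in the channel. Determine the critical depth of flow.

At critical depth, Q² T / (g A³) = 1, i.e. A³/T = Q²/g = 0.737²/9.81 = 0.05537.
Try y = 0.443 m: A³/T = 0.01228 — too small.
Try y = 0.651 m: A³/T = 0.08419 — too large.
Try y = 0.599 m: A³/T = 0.05552 — matches.

y_c = 0.599 m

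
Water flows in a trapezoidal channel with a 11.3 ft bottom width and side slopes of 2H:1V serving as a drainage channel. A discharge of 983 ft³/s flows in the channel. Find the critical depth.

y_c = 4.68 ft

At critical depth, Q² T / (g A³) = 1, i.e. A³/T = Q²/g = 983²/32.2 = 30010.
Try y = 5.98 ft: A³/T = 76410 — over.
Try y = 3.2 ft: A³/T = 7540 — short.
Try y = 4.68 ft: A³/T = 30110 — close enough.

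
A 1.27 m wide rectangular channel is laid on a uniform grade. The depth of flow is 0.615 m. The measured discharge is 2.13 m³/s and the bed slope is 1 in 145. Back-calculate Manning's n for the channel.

Flow area A = b·y = 1.27 × 0.615 = 0.7811 m². Wetted perimeter P = b + 2y = 1.27 + 2×0.615 = 2.5 m.
Hydraulic radius R = A/P = 0.7811/2.5 = 0.3124 m.
Rearranging Manning's equation: n = (1/Q) A R^(2/3) S^(1/2) = (1/2.13) × 0.7811 × 0.3124^(2/3) × √0.006897 = 0.014.

n = 0.014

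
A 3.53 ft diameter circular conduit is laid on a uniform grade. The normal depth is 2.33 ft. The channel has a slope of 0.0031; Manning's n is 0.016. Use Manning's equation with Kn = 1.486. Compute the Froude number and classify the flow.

subcritical

For a circular section of diameter D = 3.53 ft at depth y = 2.33 ft, the central angle is θ = 2 arccos(1 − 2y/D) = 3.793 rad. Then A = (D²/8)(θ − sin θ) = 6.853 ft² and P = Dθ/2 = 6.695 ft.
Hydraulic radius R = A/P = 6.853/6.695 = 1.024 ft.
V = (1.486/n) R^(2/3) √S = (1.486/0.016) × 1.024^(2/3) × √0.0031 = 5.252 ft/s. Hydraulic depth D_h = A/T = 6.853/3.344 = 2.049 ft.
Froude number Fr = V/√(g·D_h) = 5.252/√(32.2×2.049) = 0.647, which is less than 1, so the flow is subcritical.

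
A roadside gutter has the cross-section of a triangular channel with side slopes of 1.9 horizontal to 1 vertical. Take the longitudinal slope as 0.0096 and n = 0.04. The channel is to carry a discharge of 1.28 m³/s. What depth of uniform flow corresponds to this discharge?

y_n = 0.756 m

Manning's equation rearranged: A R^(2/3) = nQ / (1·√S) = 0.04 × 1.28 / (√0.0096) = 0.5226.
Trying y = 0.519 m: A R^(2/3) = 0.1919 — short.
Trying y = 0.756 m: A R^(2/3) = 0.5233 — close enough.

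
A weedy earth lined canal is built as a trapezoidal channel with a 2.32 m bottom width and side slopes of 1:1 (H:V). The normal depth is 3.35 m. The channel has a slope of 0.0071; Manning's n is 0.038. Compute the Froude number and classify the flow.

subcritical

With bottom width b = 2.32 m and side slope z = 1: A = (b + zy)y = (2.32 + 1×3.35)×3.35 = 18.99 m²; P = b + 2y√(1+z²) = 2.32 + 2×3.35×1.414 = 11.8 m.
Hydraulic radius R = A/P = 18.99/11.8 = 1.61 m.
V = (1/n) R^(2/3) √S = (1/0.038) × 1.61^(2/3) × √0.0071 = 3.046 m/s. Hydraulic depth D_h = A/T = 18.99/9.02 = 2.106 m.
Froude number Fr = V/√(g·D_h) = 3.046/√(9.81×2.106) = 0.67, which is less than 1, so the flow is subcritical.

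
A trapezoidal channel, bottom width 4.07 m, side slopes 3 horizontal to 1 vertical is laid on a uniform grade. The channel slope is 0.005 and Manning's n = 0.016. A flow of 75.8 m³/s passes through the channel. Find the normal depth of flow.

y_n = 1.75 m

Manning's equation rearranged: A R^(2/3) = nQ / (1·√S) = 0.016 × 75.8 / (√0.005) = 17.15.
Try y = 1.36 m: A R^(2/3) = 10.14 — low.
Try y = 2.14 m: A R^(2/3) = 26.4 — high.
Try y = 1.75 m: A R^(2/3) = 17.14 — close enough.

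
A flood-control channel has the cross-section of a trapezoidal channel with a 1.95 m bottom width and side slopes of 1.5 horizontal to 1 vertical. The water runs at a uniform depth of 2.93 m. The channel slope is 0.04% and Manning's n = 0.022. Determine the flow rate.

With bottom width b = 1.95 m and side slope z = 1.5: A = (b + zy)y = (1.95 + 1.5×2.93)×2.93 = 18.59 m²; P = b + 2y√(1+z²) = 1.95 + 2×2.93×1.803 = 12.51 m.
Hydraulic radius R = A/P = 18.59/12.51 = 1.486 m.
Manning's equation: Q = (1/n) A R^(2/3) S^(1/2) = (1/0.022) × 18.59 × 1.486^(2/3) × 0.0004^(1/2) = 22 m³/s.

Q = 22 m³/s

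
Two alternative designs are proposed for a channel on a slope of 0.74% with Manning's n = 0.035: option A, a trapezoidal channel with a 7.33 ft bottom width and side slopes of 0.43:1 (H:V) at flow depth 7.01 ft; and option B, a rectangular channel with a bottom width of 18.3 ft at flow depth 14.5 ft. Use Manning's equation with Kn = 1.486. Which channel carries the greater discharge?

channel B

Channel A: With bottom width b = 7.33 ft and side slope z = 0.43: A = (b + zy)y = (7.33 + 0.43×7.01)×7.01 = 72.51 ft²; P = b + 2y√(1+z²) = 7.33 + 2×7.01×1.089 = 22.59 ft. Hydraulic radius R = A/P = 72.51/22.59 = 3.21 ft. Q_A = (1.486/0.035)·72.51·3.21^(2/3)·√0.0074 = 576.3 ft³/s.
Channel B: Flow area A = b·y = 18.3 × 14.5 = 265.4 ft². Wetted perimeter P = b + 2y = 18.3 + 2×14.5 = 47.3 ft. Hydraulic radius R = A/P = 265.4/47.3 = 5.61 ft. Q_B = (1.486/0.035)·265.4·5.61^(2/3)·√0.0074 = 3060 ft³/s.
Q_A = 576.3 ft³/s vs Q_B = 3060 ft³/s, so channel B carries more.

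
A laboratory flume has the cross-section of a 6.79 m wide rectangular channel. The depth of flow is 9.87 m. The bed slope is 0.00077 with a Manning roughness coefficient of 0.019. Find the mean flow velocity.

Flow area A = b·y = 6.79 × 9.87 = 67.02 m². Wetted perimeter P = b + 2y = 6.79 + 2×9.87 = 26.53 m.
Hydraulic radius R = A/P = 67.02/26.53 = 2.526 m.
From Manning's equation, V = (1/n) R^(2/3) S^(1/2) = (1/0.019) × 2.526^(2/3) × 0.00077^(1/2) = 2.71 m/s.

V = 2.71 m/s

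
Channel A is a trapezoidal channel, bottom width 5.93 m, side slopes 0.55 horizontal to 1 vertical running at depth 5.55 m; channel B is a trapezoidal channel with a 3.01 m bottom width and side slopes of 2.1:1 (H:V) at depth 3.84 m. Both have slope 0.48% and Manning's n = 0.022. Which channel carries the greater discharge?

channel A

Channel A: With bottom width b = 5.93 m and side slope z = 0.55: A = (b + zy)y = (5.93 + 0.55×5.55)×5.55 = 49.85 m²; P = b + 2y√(1+z²) = 5.93 + 2×5.55×1.141 = 18.6 m. Hydraulic radius R = A/P = 49.85/18.6 = 2.681 m. Q_A = (1/0.022)·49.85·2.681^(2/3)·√0.0048 = 302.9 m³/s.
Channel B: With bottom width b = 3.01 m and side slope z = 2.1: A = (b + zy)y = (3.01 + 2.1×3.84)×3.84 = 42.52 m²; P = b + 2y√(1+z²) = 3.01 + 2×3.84×2.326 = 20.87 m. Hydraulic radius R = A/P = 42.52/20.87 = 2.037 m. Q_B = (1/0.022)·42.52·2.037^(2/3)·√0.0048 = 215.2 m³/s.
Q_A = 302.9 m³/s vs Q_B = 215.2 m³/s, so channel A carries more.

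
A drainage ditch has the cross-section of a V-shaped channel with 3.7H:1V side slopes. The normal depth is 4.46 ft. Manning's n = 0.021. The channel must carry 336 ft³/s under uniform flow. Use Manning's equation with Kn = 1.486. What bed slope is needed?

For a triangular section with side slope z = 3.7: A = zy² = 3.7×4.46² = 73.6 ft²; P = 2y√(1+z²) = 2×4.46×3.833 = 34.19 ft.
Hydraulic radius R = A/P = 73.6/34.19 = 2.153 ft.
From Manning's equation, S = [nQ / (1.486 A R^(2/3))]² = [0.021 × 336 / (1.486 × 73.6 × 2.153^(2/3))]² = 0.0015.

S = 0.0015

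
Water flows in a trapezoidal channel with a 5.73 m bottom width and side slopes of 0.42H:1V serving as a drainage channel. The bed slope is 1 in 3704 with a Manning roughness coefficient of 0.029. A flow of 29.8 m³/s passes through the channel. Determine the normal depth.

Manning's equation rearranged: A R^(2/3) = nQ / (1·√S) = 0.029 × 29.8 / (√0.00027) = 52.6.
Try y = 3.41 m: A R^(2/3) = 36.94 — short.
Try y = 4.72 m: A R^(2/3) = 63.05 — over.
Try y = 4.23 m: A R^(2/3) = 52.57 — matches.

y_n = 4.23 m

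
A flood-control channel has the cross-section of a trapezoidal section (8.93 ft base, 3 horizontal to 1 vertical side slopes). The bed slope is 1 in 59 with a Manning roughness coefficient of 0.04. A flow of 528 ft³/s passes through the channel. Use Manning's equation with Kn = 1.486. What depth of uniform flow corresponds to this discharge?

Manning's equation rearranged: A R^(2/3) = nQ / (1.486·√S) = 0.04 × 528 / (1.486 × √0.01695) = 109.2.
Trying y = 4.28 ft: A R^(2/3) = 175.6 — too large.
Trying y = 2.63 ft: A R^(2/3) = 63.76 — too small.
Trying y = 3.42 ft: A R^(2/3) = 109.2 — ≈ 109.2.

y_n = 3.42 ft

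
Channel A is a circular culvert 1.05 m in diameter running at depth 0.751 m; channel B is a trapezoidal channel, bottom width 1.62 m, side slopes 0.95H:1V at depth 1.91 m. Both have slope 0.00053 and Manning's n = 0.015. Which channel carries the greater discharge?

channel B

Channel A: For a circular section of diameter D = 1.05 m at depth y = 0.751 m, the central angle is θ = 2 arccos(1 − 2y/D) = 4.032 rad. Then A = (D²/8)(θ − sin θ) = 0.6627 m² and P = Dθ/2 = 2.117 m. Hydraulic radius R = A/P = 0.6627/2.117 = 0.3131 m. Q_A = (1/0.015)·0.6627·0.3131^(2/3)·√0.00053 = 0.469 m³/s.
Channel B: With bottom width b = 1.62 m and side slope z = 0.95: A = (b + zy)y = (1.62 + 0.95×1.91)×1.91 = 6.56 m²; P = b + 2y√(1+z²) = 1.62 + 2×1.91×1.379 = 6.889 m. Hydraulic radius R = A/P = 6.56/6.889 = 0.9522 m. Q_B = (1/0.015)·6.56·0.9522^(2/3)·√0.00053 = 9.745 m³/s.
Q_A = 0.469 m³/s vs Q_B = 9.745 m³/s, so channel B carries more.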